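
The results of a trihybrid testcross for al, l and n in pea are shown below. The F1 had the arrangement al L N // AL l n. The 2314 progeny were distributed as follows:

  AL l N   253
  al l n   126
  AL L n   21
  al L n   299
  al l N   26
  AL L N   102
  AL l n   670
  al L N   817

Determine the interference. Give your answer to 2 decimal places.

0.34

The two rarest classes, al l N and AL L n, are the double crossovers. Comparing them with the parentals, only the l allele has switched, so l is the middle locus and the order is al – l – n.
al–l: (228 + 47)/2314 = 0.1188; l–n: (552 + 47)/2314 = 0.2589.
Expected DCO frequency = 0.1188 × 0.2589 ≈ 0.03076; observed = 47/2314 ≈ 0.02031.
Coefficient of coincidence = 0.02031/0.03076 ≈ 0.66; interference = 1 − 0.66 = 0.34.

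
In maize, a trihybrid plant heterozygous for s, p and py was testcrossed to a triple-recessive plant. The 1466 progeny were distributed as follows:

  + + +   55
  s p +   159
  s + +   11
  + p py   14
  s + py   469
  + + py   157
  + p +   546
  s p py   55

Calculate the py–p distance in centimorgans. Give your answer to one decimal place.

9.2 centimorgans

The two most frequent reciprocal classes, + p + and s + py, are the parental types, so the F1 was + p + / s + py.
The two rarest classes, + p py and s + +, are the double crossovers. Comparing them with the parentals, only the py allele has switched, so py is the middle locus and the order is s – py – p.
Crossovers in the py–p interval produce the single-crossover classes + + + and s p py (55 + 55 = 110) plus the double crossovers (25).
RF(py–p) = (110 + 25) / 1466 = 135/1466 = 0.0921 → 9.2 centimorgans.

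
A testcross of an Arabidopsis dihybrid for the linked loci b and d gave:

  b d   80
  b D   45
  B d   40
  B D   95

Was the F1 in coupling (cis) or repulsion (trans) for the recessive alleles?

The two most frequent classes are B D (95) and b d (80); these are the parental (non-recombinant) types.
So the F1 carried B D on one chromosome and b d on the other — the recessive alleles are on the same chromosome (cis / coupling).

cis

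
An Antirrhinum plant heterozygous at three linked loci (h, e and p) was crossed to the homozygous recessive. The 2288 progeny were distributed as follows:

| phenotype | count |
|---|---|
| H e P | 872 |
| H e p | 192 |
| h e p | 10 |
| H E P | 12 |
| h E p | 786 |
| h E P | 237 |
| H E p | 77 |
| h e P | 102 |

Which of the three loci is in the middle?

The two most frequent reciprocal classes, H e P and h E p, are the parental types, so the F1 was H e P / h E p.
The two rarest classes, H E P and h e p, are the double crossovers. Comparing them with the parentals, only the e allele has switched, so e is the middle locus and the order is h – e – p.

e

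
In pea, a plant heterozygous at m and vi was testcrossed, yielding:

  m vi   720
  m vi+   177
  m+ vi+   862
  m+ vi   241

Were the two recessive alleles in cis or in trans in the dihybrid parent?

cis

The two most frequent classes are m+ vi+ (862) and m vi (720); these are the parental (non-recombinant) types.
So the F1 carried m+ vi+ on one chromosome and m vi on the other — the recessive alleles are on the same chromosome (cis / coupling).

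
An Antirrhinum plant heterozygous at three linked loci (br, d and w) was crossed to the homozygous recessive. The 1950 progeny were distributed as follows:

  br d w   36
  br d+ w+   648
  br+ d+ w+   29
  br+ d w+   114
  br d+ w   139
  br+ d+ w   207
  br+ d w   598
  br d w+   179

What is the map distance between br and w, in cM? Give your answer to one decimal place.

16.3 cM

The two most frequent reciprocal classes, br+ d w and br d+ w+, are the parental types, so the F1 was br+ d w / br d+ w+.
The two rarest classes, br d w and br+ d+ w+, are the double crossovers. Comparing them with the parentals, only the br allele has switched, so br is the middle locus and the order is d – br – w.
Crossovers in the br–w interval produce the single-crossover classes br+ d w+ and br d+ w (114 + 139 = 253) plus the double crossovers (65).
RF(br–w) = (253 + 65) / 1950 = 318/1950 = 0.1631 → 16.3 cM.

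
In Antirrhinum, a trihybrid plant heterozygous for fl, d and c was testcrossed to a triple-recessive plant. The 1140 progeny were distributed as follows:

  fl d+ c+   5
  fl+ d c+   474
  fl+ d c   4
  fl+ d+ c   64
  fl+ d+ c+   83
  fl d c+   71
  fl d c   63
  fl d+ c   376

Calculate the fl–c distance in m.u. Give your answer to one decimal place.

The two most frequent reciprocal classes, fl+ d c+ and fl d+ c, are the parental types, so the F1 was fl+ d c+ / fl d+ c.
The two rarest classes, fl+ d c and fl d+ c+, are the double crossovers. Comparing them with the parentals, only the c allele has switched, so c is the middle locus and the order is d – c – fl.
Crossovers in the c–fl interval produce the single-crossover classes fl d c+ and fl+ d+ c (71 + 64 = 135) plus the double crossovers (9).
RF(c–fl) = (135 + 9) / 1140 = 144/1140 = 0.1263 → 12.6 m.u.

12.6 m.u.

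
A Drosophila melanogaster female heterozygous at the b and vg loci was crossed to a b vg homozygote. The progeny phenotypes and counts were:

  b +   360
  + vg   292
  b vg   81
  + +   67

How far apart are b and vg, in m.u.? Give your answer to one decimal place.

The two most frequent classes, + vg (292) and b + (360), are the parental types, so the F1 was + vg / b +.
The recombinant classes are + + and b vg: 67 + 81 = 148.
Recombination frequency = 148/800 = 0.1850 ≈ 18.5%, i.e. 18.5 m.u.

18.5 m.u.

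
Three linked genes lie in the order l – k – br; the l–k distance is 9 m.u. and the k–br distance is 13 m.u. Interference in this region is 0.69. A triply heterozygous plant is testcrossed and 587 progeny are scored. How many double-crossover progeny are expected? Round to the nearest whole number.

2

Map distances give recombination frequencies of 0.090 and 0.130 for the two intervals.
With interference 0.69 (so coincidence = 0.31), expected double-crossover frequency = 0.090 × 0.130 × 0.31 = 0.00363.
Expected number = 0.00363 × 587 = 2.13 ≈ 2.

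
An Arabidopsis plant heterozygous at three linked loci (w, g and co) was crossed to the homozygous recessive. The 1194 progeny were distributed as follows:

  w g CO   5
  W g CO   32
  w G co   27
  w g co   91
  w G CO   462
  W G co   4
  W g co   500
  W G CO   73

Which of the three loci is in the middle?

g

The two most frequent reciprocal classes, w G CO and W g co, are the parental types, so the F1 was w G CO / W g co.
The two rarest classes, w g CO and W G co, are the double crossovers. Comparing them with the parentals, only the g allele has switched, so g is the middle locus and the order is w – g – co.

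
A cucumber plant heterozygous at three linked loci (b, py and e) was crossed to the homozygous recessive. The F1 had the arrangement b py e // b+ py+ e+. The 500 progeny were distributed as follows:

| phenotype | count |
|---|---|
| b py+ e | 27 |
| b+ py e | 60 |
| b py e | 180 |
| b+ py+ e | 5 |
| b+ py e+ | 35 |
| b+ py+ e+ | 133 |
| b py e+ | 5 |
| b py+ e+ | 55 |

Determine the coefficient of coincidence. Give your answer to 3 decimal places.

The two rarest classes, b py e+ and b+ py+ e, are the double crossovers. Comparing them with the parentals, only the e allele has switched, so e is the middle locus and the order is b – e – py.
b–e: (115 + 10)/500 = 0.2500; e–py: (62 + 10)/500 = 0.1440.
Expected DCO frequency = 0.2500 × 0.1440 ≈ 0.03600; observed = 10/500 ≈ 0.02000.
Coefficient of coincidence = 0.02000/0.03600 ≈ 0.556.

0.556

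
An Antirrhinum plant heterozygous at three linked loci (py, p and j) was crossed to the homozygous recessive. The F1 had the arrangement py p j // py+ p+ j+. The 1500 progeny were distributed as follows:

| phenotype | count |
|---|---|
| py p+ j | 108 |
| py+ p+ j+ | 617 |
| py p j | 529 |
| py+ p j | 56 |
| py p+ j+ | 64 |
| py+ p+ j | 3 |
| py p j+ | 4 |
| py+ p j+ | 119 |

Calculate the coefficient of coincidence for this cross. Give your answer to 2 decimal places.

The two rarest classes, py p j+ and py+ p+ j, are the double crossovers. Comparing them with the parentals, only the j allele has switched, so j is the middle locus and the order is py – j – p.
py–j: (120 + 7)/1500 = 0.0847; j–p: (227 + 7)/1500 = 0.1560.
Expected DCO frequency = 0.0847 × 0.1560 ≈ 0.01321; observed = 7/1500 ≈ 0.00467.
Coefficient of coincidence = 0.00467/0.01321 ≈ 0.35.

0.35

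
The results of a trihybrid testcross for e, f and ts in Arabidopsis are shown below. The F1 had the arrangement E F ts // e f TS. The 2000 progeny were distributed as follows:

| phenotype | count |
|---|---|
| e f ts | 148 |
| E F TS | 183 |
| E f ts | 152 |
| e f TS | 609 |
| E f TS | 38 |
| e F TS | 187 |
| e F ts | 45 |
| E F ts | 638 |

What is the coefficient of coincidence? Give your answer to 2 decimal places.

The two rarest classes, e F ts and E f TS, are the double crossovers. Comparing them with the parentals, only the e allele has switched, so e is the middle locus and the order is f – e – ts.
f–e: (339 + 83)/2000 = 0.2110; e–ts: (331 + 83)/2000 = 0.2070.
Expected DCO frequency = 0.2110 × 0.2070 ≈ 0.04368; observed = 83/2000 ≈ 0.04150.
Coefficient of coincidence = 0.04150/0.04368 ≈ 0.95.

0.95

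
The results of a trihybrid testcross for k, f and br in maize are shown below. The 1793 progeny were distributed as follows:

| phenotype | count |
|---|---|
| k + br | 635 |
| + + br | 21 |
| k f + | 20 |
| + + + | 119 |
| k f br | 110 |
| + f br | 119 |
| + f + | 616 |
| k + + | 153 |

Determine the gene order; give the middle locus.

k

The two most frequent reciprocal classes, k + br and + f +, are the parental types, so the F1 was k + br / + f +.
The two rarest classes, + + br and k f +, are the double crossovers. Comparing them with the parentals, only the k allele has switched, so k is the middle locus and the order is f – k – br.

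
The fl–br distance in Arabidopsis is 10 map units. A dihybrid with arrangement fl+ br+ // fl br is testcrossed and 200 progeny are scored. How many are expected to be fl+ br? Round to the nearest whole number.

10

A map distance of 10 map units corresponds to a recombination frequency of 0.100.
The F1 is fl+ br+ / fl br, so fl+ br is a recombinant gamete class with expected frequency r/2 = 0.100/2 = 0.0500.
Expected number = 0.0500 × 200 = 10.00 ≈ 10.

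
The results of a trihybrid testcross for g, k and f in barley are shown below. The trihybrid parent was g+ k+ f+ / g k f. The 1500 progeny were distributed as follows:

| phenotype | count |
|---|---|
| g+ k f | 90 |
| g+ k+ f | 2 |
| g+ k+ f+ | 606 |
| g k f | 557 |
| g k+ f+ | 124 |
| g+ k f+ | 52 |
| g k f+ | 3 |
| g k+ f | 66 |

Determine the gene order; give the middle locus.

f

The two rarest classes, g+ k+ f and g k f+, are the double crossovers. Comparing them with the parentals, only the f allele has switched, so f is the middle locus and the order is g – f – k.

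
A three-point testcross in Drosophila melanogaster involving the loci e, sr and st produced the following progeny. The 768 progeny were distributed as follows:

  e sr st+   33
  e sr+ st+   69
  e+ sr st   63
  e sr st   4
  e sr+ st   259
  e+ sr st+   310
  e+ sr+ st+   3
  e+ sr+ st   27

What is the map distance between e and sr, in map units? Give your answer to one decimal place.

The two most frequent reciprocal classes, e sr+ st and e+ sr st+, are the parental types, so the F1 was e sr+ st / e+ sr st+.
The two rarest classes, e sr st and e+ sr+ st+, are the double crossovers. Comparing them with the parentals, only the sr allele has switched, so sr is the middle locus and the order is st – sr – e.
Crossovers in the sr–e interval produce the single-crossover classes e+ sr+ st and e sr st+ (27 + 33 = 60) plus the double crossovers (7).
RF(sr–e) = (60 + 7) / 768 = 67/768 = 0.0872 → 8.7 map units.

8.7 map units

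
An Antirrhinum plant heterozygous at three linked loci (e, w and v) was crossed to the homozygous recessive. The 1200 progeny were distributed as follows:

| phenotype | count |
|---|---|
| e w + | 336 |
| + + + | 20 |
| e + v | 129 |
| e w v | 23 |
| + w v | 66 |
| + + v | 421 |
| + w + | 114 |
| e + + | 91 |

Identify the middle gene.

The two most frequent reciprocal classes, e w + and + + v, are the parental types, so the F1 was e w + / + + v.
The two rarest classes, e w v and + + +, are the double crossovers. Comparing them with the parentals, only the v allele has switched, so v is the middle locus and the order is w – v – e.

v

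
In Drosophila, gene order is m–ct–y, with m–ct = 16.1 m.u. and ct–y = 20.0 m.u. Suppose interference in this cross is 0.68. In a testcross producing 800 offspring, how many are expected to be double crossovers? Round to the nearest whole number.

Map distances give recombination frequencies of 0.161 and 0.200 for the two intervals.
With interference 0.68 (so coincidence = 0.32), expected double-crossover frequency = 0.161 × 0.200 × 0.32 = 0.01030.
Expected number = 0.01030 × 800 = 8.24 ≈ 8.

8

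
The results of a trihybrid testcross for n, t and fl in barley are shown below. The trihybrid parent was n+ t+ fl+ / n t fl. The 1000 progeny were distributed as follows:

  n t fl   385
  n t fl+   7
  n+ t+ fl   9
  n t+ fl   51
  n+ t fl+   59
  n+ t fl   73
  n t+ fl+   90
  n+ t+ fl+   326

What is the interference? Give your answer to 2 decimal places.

0.29

The two rarest classes, n+ t+ fl and n t fl+, are the double crossovers. Comparing them with the parentals, only the fl allele has switched, so fl is the middle locus and the order is n – fl – t.
n–fl: (163 + 16)/1000 = 0.1790; fl–t: (110 + 16)/1000 = 0.1260.
Expected DCO frequency = 0.1790 × 0.1260 ≈ 0.02255; observed = 16/1000 ≈ 0.01600.
Coefficient of coincidence = 0.01600/0.02255 ≈ 0.71; interference = 1 − 0.71 = 0.29.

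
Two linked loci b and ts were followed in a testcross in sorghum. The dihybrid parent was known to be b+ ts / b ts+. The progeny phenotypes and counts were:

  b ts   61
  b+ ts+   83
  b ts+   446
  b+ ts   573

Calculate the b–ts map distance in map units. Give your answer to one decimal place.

The recombinant classes are b+ ts+ and b ts: 83 + 61 = 144.
Recombination frequency = 144/1163 = 0.1238 ≈ 12.4%, i.e. 12.4 map units.

12.4 map units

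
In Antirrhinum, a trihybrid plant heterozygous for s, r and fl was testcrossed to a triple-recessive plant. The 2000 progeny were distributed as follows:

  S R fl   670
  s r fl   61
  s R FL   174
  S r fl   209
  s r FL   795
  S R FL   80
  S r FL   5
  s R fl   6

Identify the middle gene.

The two most frequent reciprocal classes, S R fl and s r FL, are the parental types, so the F1 was S R fl / s r FL.
The two rarest classes, s R fl and S r FL, are the double crossovers. Comparing them with the parentals, only the s allele has switched, so s is the middle locus and the order is fl – s – r.

s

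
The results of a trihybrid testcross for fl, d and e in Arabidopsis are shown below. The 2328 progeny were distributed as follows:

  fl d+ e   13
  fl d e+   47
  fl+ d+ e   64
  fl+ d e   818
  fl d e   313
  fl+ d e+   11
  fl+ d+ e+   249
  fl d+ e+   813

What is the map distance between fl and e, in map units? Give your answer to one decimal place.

The two most frequent reciprocal classes, fl d+ e+ and fl+ d e, are the parental types, so the F1 was fl d+ e+ / fl+ d e.
The two rarest classes, fl d+ e and fl+ d e+, are the double crossovers. Comparing them with the parentals, only the e allele has switched, so e is the middle locus and the order is fl – e – d.
Crossovers in the fl–e interval produce the single-crossover classes fl+ d+ e+ and fl d e (249 + 313 = 562) plus the double crossovers (24).
RF(fl–e) = (562 + 24) / 2328 = 586/2328 = 0.2517 → 25.2 map units.

25.2 map units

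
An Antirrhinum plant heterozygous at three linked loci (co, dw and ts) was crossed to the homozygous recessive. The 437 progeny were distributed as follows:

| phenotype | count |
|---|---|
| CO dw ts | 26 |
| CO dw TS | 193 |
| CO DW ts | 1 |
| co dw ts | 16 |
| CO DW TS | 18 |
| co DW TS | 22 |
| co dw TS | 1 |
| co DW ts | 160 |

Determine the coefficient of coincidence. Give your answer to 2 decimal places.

The two most frequent reciprocal classes, co DW ts and CO dw TS, are the parental types, so the F1 was co DW ts / CO dw TS.
The two rarest classes, CO DW ts and co dw TS, are the double crossovers. Comparing them with the parentals, only the co allele has switched, so co is the middle locus and the order is dw – co – ts.
dw–co: (34 + 2)/437 = 0.0824; co–ts: (48 + 2)/437 = 0.1144.
Expected DCO frequency = 0.0824 × 0.1144 ≈ 0.00943; observed = 2/437 ≈ 0.00458.
Coefficient of coincidence = 0.00458/0.00943 ≈ 0.49.

0.49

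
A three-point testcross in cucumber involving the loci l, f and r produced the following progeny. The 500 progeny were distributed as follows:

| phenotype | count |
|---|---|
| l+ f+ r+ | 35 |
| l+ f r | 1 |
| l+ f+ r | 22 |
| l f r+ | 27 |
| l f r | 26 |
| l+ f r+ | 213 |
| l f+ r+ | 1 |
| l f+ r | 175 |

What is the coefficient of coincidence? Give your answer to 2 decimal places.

0.31

The two most frequent reciprocal classes, l+ f r+ and l f+ r, are the parental types, so the F1 was l+ f r+ / l f+ r.
The two rarest classes, l+ f r and l f+ r+, are the double crossovers. Comparing them with the parentals, only the r allele has switched, so r is the middle locus and the order is f – r – l.
f–r: (61 + 2)/500 = 0.1260; r–l: (49 + 2)/500 = 0.1020.
Expected DCO frequency = 0.1260 × 0.1020 ≈ 0.01285; observed = 2/500 ≈ 0.00400.
Coefficient of coincidence = 0.00400/0.01285 ≈ 0.31.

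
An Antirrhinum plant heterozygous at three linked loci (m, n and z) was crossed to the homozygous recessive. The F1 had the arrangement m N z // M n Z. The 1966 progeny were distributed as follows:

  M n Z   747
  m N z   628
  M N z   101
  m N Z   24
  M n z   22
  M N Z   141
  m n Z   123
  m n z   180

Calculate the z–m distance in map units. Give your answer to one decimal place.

13.7 map units

The two rarest classes, m N Z and M n z, are the double crossovers. Comparing them with the parentals, only the z allele has switched, so z is the middle locus and the order is n – z – m.
Crossovers in the z–m interval produce the single-crossover classes M N z and m n Z (101 + 123 = 224) plus the double crossovers (46).
RF(z–m) = (224 + 46) / 1966 = 270/1966 = 0.1373 → 13.7 map units.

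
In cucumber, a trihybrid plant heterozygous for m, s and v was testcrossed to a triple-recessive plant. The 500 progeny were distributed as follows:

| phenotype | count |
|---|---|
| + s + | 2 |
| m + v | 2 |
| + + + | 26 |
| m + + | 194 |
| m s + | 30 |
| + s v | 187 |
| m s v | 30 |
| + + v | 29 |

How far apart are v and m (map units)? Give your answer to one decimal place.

12.0 map units

The two most frequent reciprocal classes, + s v and m + +, are the parental types, so the F1 was + s v / m + +.
The two rarest classes, + s + and m + v, are the double crossovers. Comparing them with the parentals, only the v allele has switched, so v is the middle locus and the order is s – v – m.
Crossovers in the v–m interval produce the single-crossover classes m s v and + + + (30 + 26 = 56) plus the double crossovers (4).
RF(v–m) = (56 + 4) / 500 = 60/500 = 0.1200 → 12.0 map units.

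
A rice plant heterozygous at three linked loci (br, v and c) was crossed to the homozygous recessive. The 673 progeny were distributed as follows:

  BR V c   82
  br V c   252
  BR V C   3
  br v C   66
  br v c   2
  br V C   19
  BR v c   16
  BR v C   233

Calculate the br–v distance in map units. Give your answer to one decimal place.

22.7 map units

The two most frequent reciprocal classes, br V c and BR v C, are the parental types, so the F1 was br V c / BR v C.
The two rarest classes, br v c and BR V C, are the double crossovers. Comparing them with the parentals, only the v allele has switched, so v is the middle locus and the order is br – v – c.
Crossovers in the br–v interval produce the single-crossover classes BR V c and br v C (82 + 66 = 148) plus the double crossovers (5).
RF(br–v) = (148 + 5) / 673 = 153/673 = 0.2273 → 22.7 map units.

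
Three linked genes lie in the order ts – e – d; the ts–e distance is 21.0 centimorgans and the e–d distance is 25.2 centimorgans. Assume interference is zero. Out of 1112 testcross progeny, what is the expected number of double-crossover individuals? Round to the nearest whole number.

59

Map distances give recombination frequencies of 0.210 and 0.252 for the two intervals.
With no interference, expected double-crossover frequency = 0.210 × 0.252 = 0.05292.
Expected number = 0.05292 × 1112 = 58.85 ≈ 59.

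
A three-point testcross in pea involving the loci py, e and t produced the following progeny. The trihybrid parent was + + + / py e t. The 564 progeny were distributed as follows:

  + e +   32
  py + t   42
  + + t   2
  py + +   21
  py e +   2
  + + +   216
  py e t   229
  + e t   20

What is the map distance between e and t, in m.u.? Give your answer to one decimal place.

The two rarest classes, + + t and py e +, are the double crossovers. Comparing them with the parentals, only the t allele has switched, so t is the middle locus and the order is e – t – py.
Crossovers in the e–t interval produce the single-crossover classes + e + and py + t (32 + 42 = 74) plus the double crossovers (4).
RF(e–t) = (74 + 4) / 564 = 78/564 = 0.1383 → 13.8 m.u.

13.8 m.u.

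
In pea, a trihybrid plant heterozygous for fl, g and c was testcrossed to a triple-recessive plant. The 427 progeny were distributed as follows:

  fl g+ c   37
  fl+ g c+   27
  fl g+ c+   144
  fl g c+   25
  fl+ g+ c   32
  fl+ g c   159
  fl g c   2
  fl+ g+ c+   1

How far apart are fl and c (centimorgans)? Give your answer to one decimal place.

The two most frequent reciprocal classes, fl g+ c+ and fl+ g c, are the parental types, so the F1 was fl g+ c+ / fl+ g c.
The two rarest classes, fl+ g+ c+ and fl g c, are the double crossovers. Comparing them with the parentals, only the fl allele has switched, so fl is the middle locus and the order is g – fl – c.
Crossovers in the fl–c interval produce the single-crossover classes fl g+ c and fl+ g c+ (37 + 27 = 64) plus the double crossovers (3).
RF(fl–c) = (64 + 3) / 427 = 67/427 = 0.1569 → 15.7 centimorgans.

15.7 centimorgans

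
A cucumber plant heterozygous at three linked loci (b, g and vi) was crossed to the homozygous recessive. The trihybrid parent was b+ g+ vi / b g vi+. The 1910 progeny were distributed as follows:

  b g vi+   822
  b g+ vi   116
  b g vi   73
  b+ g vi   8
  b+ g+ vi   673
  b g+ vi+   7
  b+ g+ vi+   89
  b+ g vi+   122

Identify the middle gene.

g

The two rarest classes, b+ g vi and b g+ vi+, are the double crossovers. Comparing them with the parentals, only the g allele has switched, so g is the middle locus and the order is vi – g – b.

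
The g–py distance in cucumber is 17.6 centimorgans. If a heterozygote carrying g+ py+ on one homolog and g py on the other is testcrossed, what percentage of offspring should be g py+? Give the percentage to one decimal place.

8.8%

A map distance of 17.6 centimorgans corresponds to a recombination frequency of 0.176.
The F1 is g+ py+ / g py, so g py+ is a recombinant gamete class with expected frequency r/2 = 0.176/2 = 0.0880.
That is 0.0880 = 8.8% of the progeny.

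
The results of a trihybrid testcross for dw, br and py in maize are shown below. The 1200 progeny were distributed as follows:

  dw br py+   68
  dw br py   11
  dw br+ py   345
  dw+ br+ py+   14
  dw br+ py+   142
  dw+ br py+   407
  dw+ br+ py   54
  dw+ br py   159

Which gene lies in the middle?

The two most frequent reciprocal classes, dw+ br py+ and dw br+ py, are the parental types, so the F1 was dw+ br py+ / dw br+ py.
The two rarest classes, dw+ br+ py+ and dw br py, are the double crossovers. Comparing them with the parentals, only the br allele has switched, so br is the middle locus and the order is py – br – dw.

br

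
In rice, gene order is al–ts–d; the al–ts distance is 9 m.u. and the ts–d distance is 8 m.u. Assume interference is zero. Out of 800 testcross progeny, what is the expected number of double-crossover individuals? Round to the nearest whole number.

Map distances give recombination frequencies of 0.090 and 0.080 for the two intervals.
With no interference, expected double-crossover frequency = 0.090 × 0.080 = 0.00720.
Expected number = 0.00720 × 800 = 5.76 ≈ 6.

6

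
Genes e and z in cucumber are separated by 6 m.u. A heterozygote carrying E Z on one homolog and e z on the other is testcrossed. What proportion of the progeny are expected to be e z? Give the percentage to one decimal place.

A map distance of 6 m.u. corresponds to a recombination frequency of 0.060.
The F1 is E Z / e z, so e z is a parental gamete class with expected frequency (1 − r)/2 = 0.940/2 = 0.4700.
That is 0.4700 = 47.0% of the progeny.

47.0%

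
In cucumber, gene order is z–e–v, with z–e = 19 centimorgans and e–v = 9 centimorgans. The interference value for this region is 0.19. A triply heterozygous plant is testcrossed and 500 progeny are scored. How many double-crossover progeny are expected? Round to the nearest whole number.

7

Map distances give recombination frequencies of 0.190 and 0.090 for the two intervals.
With interference 0.19 (so coincidence = 0.81), expected double-crossover frequency = 0.190 × 0.090 × 0.81 = 0.01385.
Expected number = 0.01385 × 500 = 6.93 ≈ 7.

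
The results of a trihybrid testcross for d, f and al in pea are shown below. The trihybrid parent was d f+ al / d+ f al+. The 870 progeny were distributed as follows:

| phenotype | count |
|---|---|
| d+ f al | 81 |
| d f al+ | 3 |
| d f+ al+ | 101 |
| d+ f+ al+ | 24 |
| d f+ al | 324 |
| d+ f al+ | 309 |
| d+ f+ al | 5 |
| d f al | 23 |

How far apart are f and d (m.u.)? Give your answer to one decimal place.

6.3 m.u.

The two rarest classes, d+ f+ al and d f al+, are the double crossovers. Comparing them with the parentals, only the d allele has switched, so d is the middle locus and the order is f – d – al.
Crossovers in the f–d interval produce the single-crossover classes d f al and d+ f+ al+ (23 + 24 = 47) plus the double crossovers (8).
RF(f–d) = (47 + 8) / 870 = 55/870 = 0.0632 → 6.3 m.u.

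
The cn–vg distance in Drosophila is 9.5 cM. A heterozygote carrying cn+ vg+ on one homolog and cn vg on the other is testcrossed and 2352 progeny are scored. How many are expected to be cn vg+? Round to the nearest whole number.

A map distance of 9.5 cM corresponds to a recombination frequency of 0.095.
The F1 is cn+ vg+ / cn vg, so cn vg+ is a recombinant gamete class with expected frequency r/2 = 0.095/2 = 0.0475.
Expected number = 0.0475 × 2352 = 111.72 ≈ 112.

112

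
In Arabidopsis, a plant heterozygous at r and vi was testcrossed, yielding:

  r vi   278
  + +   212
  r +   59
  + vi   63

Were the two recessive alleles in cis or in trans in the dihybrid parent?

cis

The two most frequent classes are + + (212) and r vi (278); these are the parental (non-recombinant) types.
So the F1 carried + + on one chromosome and r vi on the other — the recessive alleles are on the same chromosome (cis / coupling).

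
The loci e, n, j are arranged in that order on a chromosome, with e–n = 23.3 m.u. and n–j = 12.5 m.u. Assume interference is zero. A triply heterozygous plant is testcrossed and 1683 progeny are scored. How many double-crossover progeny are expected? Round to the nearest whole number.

Map distances give recombination frequencies of 0.233 and 0.125 for the two intervals.
With no interference, expected double-crossover frequency = 0.233 × 0.125 = 0.02913.
Expected number = 0.02913 × 1683 = 49.02 ≈ 49.

49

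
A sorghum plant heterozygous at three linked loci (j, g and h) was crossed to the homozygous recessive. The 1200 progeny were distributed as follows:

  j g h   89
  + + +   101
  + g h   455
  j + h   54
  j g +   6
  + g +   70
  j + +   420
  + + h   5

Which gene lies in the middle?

g

The two most frequent reciprocal classes, + g h and j + +, are the parental types, so the F1 was + g h / j + +.
The two rarest classes, + + h and j g +, are the double crossovers. Comparing them with the parentals, only the g allele has switched, so g is the middle locus and the order is j – g – h.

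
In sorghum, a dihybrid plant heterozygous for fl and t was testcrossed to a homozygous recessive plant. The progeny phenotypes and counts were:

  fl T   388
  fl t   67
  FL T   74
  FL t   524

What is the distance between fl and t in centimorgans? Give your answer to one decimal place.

The two most frequent classes, FL t (524) and fl T (388), are the parental types, so the F1 was FL t / fl T.
The recombinant classes are FL T and fl t: 74 + 67 = 141.
Recombination frequency = 141/1053 = 0.1339 ≈ 13.4%, i.e. 13.4 centimorgans.

13.4 centimorgans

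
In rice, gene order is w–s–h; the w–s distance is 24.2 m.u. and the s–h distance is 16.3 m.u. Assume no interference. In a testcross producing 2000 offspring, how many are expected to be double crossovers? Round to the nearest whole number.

Map distances give recombination frequencies of 0.242 and 0.163 for the two intervals.
With no interference, expected double-crossover frequency = 0.242 × 0.163 = 0.03945.
Expected number = 0.03945 × 2000 = 78.89 ≈ 79.

79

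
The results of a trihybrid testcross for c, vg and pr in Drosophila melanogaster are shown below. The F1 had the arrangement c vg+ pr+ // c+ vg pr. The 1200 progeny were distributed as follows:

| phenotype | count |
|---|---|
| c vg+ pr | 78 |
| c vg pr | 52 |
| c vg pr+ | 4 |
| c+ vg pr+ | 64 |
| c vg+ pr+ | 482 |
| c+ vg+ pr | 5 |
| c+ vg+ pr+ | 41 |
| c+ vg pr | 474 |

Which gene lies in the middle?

vg

The two rarest classes, c vg pr+ and c+ vg+ pr, are the double crossovers. Comparing them with the parentals, only the vg allele has switched, so vg is the middle locus and the order is c – vg – pr.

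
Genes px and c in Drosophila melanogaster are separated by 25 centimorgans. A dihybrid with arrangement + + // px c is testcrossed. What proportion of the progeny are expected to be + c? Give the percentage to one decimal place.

A map distance of 25 centimorgans corresponds to a recombination frequency of 0.250.
The F1 is + + / px c, so + c is a recombinant gamete class with expected frequency r/2 = 0.250/2 = 0.1250.
That is 0.1250 = 12.5% of the progeny.

12.5%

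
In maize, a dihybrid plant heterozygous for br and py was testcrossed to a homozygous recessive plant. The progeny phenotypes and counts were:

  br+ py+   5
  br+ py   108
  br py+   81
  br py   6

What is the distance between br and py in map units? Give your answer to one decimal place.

5.5 map units

The two most frequent classes, br+ py (108) and br py+ (81), are the parental types, so the F1 was br+ py / br py+.
The recombinant classes are br+ py+ and br py: 5 + 6 = 11.
Recombination frequency = 11/200 = 0.0550 ≈ 5.5%, i.e. 5.5 map units.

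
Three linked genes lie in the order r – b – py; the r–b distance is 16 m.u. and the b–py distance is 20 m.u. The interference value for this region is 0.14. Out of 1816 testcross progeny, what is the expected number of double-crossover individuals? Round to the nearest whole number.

Map distances give recombination frequencies of 0.160 and 0.200 for the two intervals.
With interference 0.14 (so coincidence = 0.86), expected double-crossover frequency = 0.160 × 0.200 × 0.86 = 0.02752.
Expected number = 0.02752 × 1816 = 49.98 ≈ 50.

50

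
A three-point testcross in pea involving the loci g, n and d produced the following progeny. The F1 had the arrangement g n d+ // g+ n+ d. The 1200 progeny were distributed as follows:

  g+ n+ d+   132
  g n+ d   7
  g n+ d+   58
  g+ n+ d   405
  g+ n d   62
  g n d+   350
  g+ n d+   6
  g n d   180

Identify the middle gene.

g

The two rarest classes, g+ n d+ and g n+ d, are the double crossovers. Comparing them with the parentals, only the g allele has switched, so g is the middle locus and the order is d – g – n.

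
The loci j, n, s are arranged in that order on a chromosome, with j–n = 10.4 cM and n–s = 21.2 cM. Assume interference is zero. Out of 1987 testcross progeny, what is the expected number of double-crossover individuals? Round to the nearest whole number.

44

Map distances give recombination frequencies of 0.104 and 0.212 for the two intervals.
With no interference, expected double-crossover frequency = 0.104 × 0.212 = 0.02205.
Expected number = 0.02205 × 1987 = 43.81 ≈ 44.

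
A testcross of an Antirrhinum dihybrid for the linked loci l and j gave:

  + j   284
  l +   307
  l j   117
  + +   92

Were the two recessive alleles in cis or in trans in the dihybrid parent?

trans

The two most frequent classes are + j (284) and l + (307); these are the parental (non-recombinant) types.
So the F1 carried + j on one chromosome and l + on the other — the recessive alleles are on opposite chromosomes (trans / repulsion).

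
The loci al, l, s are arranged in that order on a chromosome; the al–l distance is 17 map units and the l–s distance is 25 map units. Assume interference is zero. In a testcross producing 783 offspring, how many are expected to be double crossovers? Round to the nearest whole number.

Map distances give recombination frequencies of 0.170 and 0.250 for the two intervals.
With no interference, expected double-crossover frequency = 0.170 × 0.250 = 0.04250.
Expected number = 0.04250 × 783 = 33.28 ≈ 33.

33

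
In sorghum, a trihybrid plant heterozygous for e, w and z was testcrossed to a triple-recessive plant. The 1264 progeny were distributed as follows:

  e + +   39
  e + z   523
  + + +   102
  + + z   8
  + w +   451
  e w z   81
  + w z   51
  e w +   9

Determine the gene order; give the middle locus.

The two most frequent reciprocal classes, + w + and e + z, are the parental types, so the F1 was + w + / e + z.
The two rarest classes, e w + and + + z, are the double crossovers. Comparing them with the parentals, only the e allele has switched, so e is the middle locus and the order is z – e – w.

e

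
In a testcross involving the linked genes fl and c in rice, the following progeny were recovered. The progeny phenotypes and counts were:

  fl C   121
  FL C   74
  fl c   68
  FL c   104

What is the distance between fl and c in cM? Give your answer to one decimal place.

The two most frequent classes, FL c (104) and fl C (121), are the parental types, so the F1 was FL c / fl C.
The recombinant classes are FL C and fl c: 74 + 68 = 142.
Recombination frequency = 142/367 = 0.3869 ≈ 38.7%, i.e. 38.7 cM.

38.7 cM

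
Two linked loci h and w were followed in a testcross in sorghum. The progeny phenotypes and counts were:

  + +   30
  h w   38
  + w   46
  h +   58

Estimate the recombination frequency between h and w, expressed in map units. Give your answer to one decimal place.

39.5 map units

The two most frequent classes, + w (46) and h + (58), are the parental types, so the F1 was + w / h +.
The recombinant classes are + + and h w: 30 + 38 = 68.
Recombination frequency = 68/172 = 0.3953 ≈ 39.5%, i.e. 39.5 map units.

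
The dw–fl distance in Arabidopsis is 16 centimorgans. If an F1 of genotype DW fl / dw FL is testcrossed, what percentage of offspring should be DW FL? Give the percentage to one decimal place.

A map distance of 16 centimorgans corresponds to a recombination frequency of 0.160.
The F1 is DW fl / dw FL, so DW FL is a recombinant gamete class with expected frequency r/2 = 0.160/2 = 0.0800.
That is 0.0800 = 8.0% of the progeny.

8.0%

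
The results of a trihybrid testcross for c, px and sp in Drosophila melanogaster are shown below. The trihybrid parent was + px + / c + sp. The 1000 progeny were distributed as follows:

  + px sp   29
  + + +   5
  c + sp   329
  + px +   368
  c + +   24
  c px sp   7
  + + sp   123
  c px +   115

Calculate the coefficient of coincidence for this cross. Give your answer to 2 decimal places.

The two rarest classes, + + + and c px sp, are the double crossovers. Comparing them with the parentals, only the px allele has switched, so px is the middle locus and the order is c – px – sp.
c–px: (238 + 12)/1000 = 0.2500; px–sp: (53 + 12)/1000 = 0.0650.
Expected DCO frequency = 0.2500 × 0.0650 ≈ 0.01625; observed = 12/1000 ≈ 0.01200.
Coefficient of coincidence = 0.01200/0.01625 ≈ 0.74.

0.74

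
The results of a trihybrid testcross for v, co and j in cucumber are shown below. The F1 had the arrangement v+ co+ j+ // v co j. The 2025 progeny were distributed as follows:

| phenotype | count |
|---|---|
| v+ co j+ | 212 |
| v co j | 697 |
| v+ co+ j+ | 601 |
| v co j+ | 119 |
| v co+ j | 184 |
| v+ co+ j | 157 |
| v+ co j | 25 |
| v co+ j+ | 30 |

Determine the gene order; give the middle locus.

The two rarest classes, v co+ j+ and v+ co j, are the double crossovers. Comparing them with the parentals, only the v allele has switched, so v is the middle locus and the order is j – v – co.

v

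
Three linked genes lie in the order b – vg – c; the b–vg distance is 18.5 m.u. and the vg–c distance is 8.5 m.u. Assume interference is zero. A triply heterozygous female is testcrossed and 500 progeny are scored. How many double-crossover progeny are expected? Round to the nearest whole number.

8

Map distances give recombination frequencies of 0.185 and 0.085 for the two intervals.
With no interference, expected double-crossover frequency = 0.185 × 0.085 = 0.01572.
Expected number = 0.01572 × 500 = 7.86 ≈ 8.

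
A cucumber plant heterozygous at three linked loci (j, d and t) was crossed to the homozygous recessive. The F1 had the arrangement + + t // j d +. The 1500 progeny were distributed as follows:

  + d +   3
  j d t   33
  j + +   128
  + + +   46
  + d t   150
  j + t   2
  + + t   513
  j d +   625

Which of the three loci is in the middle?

j

The two rarest classes, j + t and + d +, are the double crossovers. Comparing them with the parentals, only the j allele has switched, so j is the middle locus and the order is d – j – t.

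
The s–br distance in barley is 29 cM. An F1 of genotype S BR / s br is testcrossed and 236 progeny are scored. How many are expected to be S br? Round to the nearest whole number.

34

A map distance of 29 cM corresponds to a recombination frequency of 0.290.
The F1 is S BR / s br, so S br is a recombinant gamete class with expected frequency r/2 = 0.290/2 = 0.1450.
Expected number = 0.1450 × 236 = 34.22 ≈ 34.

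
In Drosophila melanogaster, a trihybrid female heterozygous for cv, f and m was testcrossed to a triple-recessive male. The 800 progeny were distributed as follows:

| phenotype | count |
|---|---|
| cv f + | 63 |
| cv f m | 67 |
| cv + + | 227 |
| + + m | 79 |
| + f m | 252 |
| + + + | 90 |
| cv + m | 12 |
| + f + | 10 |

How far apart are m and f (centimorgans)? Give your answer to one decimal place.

20.5 centimorgans

The two most frequent reciprocal classes, cv + + and + f m, are the parental types, so the F1 was cv + + / + f m.
The two rarest classes, cv + m and + f +, are the double crossovers. Comparing them with the parentals, only the m allele has switched, so m is the middle locus and the order is f – m – cv.
Crossovers in the f–m interval produce the single-crossover classes cv f + and + + m (63 + 79 = 142) plus the double crossovers (22).
RF(f–m) = (142 + 22) / 800 = 164/800 = 0.2050 → 20.5 centimorgans.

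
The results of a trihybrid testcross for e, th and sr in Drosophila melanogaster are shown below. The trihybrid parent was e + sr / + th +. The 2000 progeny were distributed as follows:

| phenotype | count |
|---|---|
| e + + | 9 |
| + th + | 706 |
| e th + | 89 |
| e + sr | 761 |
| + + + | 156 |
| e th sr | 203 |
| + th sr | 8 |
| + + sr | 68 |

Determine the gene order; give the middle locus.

sr

The two rarest classes, e + + and + th sr, are the double crossovers. Comparing them with the parentals, only the sr allele has switched, so sr is the middle locus and the order is e – sr – th.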